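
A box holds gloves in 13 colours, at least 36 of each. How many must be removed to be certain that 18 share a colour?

222

You could draw 17 of every colour without reaching 18 of any — 221 in all.
One more forces 18 of some colour, so 221 + 1 = 222.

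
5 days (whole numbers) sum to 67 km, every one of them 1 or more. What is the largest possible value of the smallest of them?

13

The average is 67/5 < 14, so some value is ≤ 13.
Achievable: 3 of them at 13 and 2 at 14 total 67.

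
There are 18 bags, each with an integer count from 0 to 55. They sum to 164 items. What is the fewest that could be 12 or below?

Let j be the number exceeding 12. Then the total is ≥ 13·j + 0·(18 − j) = 0 + 13j.
So 13j ≤ 164 and j ≤ 12; hence at least 18 − 12 = 6 are ≤ 12.
Exactly 6 works: 6 values at 0 and 12 at 13 total 156; raise one of the low values by 8 (still ≤ 12) to hit 164.

6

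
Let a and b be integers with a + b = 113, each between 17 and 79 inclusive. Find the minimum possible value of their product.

Since a + b is fixed, pushing one of them to its bound minimizes the product.
The extreme feasible split is a = 34, b = 79, giving ab = 2686.

2686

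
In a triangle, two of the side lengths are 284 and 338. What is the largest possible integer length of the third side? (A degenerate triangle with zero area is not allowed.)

The third side must be less than 284 + 338 = 622.
The largest integer below 622 is 621.

621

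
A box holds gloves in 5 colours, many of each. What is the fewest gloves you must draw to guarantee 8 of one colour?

You could draw 7 of every colour without reaching 8 of any — 35 in all.
One more forces 8 of some colour, so 35 + 1 = 36.

36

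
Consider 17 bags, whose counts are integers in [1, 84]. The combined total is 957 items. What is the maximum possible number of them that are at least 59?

16

If k of the values are ≥ 59, the total is ≥ 59k + 1(17 − k).
Setting 59k + 1(17 − k) ≤ 957 gives 58k ≤ 940, so k ≤ 16.
k = 16 is achieved by 16 values at 59 and 1 at 1, total 945; add 12 to one value (staying below 59) to reach 957.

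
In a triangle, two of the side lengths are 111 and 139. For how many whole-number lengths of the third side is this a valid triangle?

221

The triangle inequality gives |111 − 139| < c < 111 + 139, i.e. 28 < c < 250.
So c can be any integer from 29 to 249: 221 values.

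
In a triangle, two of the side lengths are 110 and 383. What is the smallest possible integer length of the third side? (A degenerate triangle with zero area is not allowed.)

274

The third side must exceed |110 − 383| = 273.
The smallest integer above 273 is 274.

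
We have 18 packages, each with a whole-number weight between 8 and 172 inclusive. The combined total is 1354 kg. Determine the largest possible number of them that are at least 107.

Suppose k of them are at least 107. Those contribute at least 107 each and the other 18 − k at least 8 each.
So the total is at least 107k + 8(18 − k) = 144 + 99k. This must be ≤ 1354, giving k ≤ 12.
k = 12 is achieved by 12 values at 107 and 6 at 8, total 1332; add 22 to one value (staying below 107) to reach 1354.

12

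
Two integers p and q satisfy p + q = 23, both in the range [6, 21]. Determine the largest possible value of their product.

132

With p + q fixed, pq peaks when the two are closest together.
Taking p = 11 and q = 12 (both in [6, 21]) gives pq = 132.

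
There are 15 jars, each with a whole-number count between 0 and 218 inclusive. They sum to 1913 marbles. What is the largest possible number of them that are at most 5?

6

Each value at 5 or below falls at least 218 − 5 = 213 short of the ceiling 218.
The ceiling total is 15 × 218 = 3270, and we need 1913, so at most ⌊(3270 − 1913)/213⌋ = 6 can be that low.
k = 6 is achieved by 6 values at 5 and 9 at 218, total 1992; lower one of the 218's by 79 (still > 5) to reach 1913.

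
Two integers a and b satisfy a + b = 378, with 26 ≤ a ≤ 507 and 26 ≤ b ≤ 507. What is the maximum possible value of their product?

35721

With a + b fixed, ab peaks when the two are closest together.
Taking a = 189 and b = 189 (both in [26, 507]) gives ab = 35721.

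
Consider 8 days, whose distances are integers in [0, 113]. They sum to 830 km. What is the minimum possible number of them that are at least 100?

3

Each value short of 100 is at most 99, costing at least 113 − 99 = 14 against the maximum total of 904.
We can afford to lose at most 904 − 830 = 74, so at most ⌊74/14⌋ = 5 fall short, and at least 3 are ≥ 100.
Exactly 3 works: 3 values at 113 and 5 at 99 total 834; lower one of the high values by 4 (still ≥ 100) to hit 830.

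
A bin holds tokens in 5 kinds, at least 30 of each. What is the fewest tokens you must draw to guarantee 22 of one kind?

106

In the worst case you draw 21 of each of the 5 kinds: 5 × 21 = 105.
One more forces 22 of some kind, so 105 + 1 = 106.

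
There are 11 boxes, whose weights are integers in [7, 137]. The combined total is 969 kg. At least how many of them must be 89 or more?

1

Suppose at most 11 − j of them reach 89; then j values are ≤ 88 and the rest ≤ 137.
The total is then ≤ 88·j + 137·(11 − j) = 1507 − 49j. For this to be ≥ 969 we need j ≤ 10, so at least 11 − 10 = 1 must reach 89.
Exactly 1 works: 1 value at 137 and 10 at 88 total 1017; lower one of the high values by 48 (still ≥ 89) to hit 969.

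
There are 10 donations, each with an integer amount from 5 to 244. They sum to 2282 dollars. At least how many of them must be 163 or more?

9

Suppose at most 10 − j of them reach 163; then j values are ≤ 162 and the rest ≤ 244.
The total is then ≤ 162·j + 244·(10 − j) = 2440 − 82j. For this to be ≥ 2282 we need j ≤ 1, so at least 10 − 1 = 9 must reach 163.
Exactly 9 works: 9 values at 244 and 1 at 162 total 2358; lower one of the high values by 76 (still ≥ 163) to hit 2282.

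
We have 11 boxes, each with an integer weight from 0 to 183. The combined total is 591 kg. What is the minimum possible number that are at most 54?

1

Let j be the number exceeding 54. Then the total is ≥ 55·j + 0·(11 − j) = 0 + 55j.
So 55j ≤ 591 and j ≤ 10; hence at least 11 − 10 = 1 are ≤ 54.
Exactly 1 works: 1 value at 0 and 10 at 55 total 550; raise one of the low values by 41 (still ≤ 54) to hit 591.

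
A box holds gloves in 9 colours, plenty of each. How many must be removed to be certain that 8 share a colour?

You could draw 7 of every colour without reaching 8 of any — 63 in all.
One more forces 8 of some colour, so 63 + 1 = 64.

64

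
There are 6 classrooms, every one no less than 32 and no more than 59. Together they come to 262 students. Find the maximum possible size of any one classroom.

59

To make one classroom as large as possible, make the other 5 as small as possible.
The other 5 contribute at least 5 × 32 = 160, leaving at most 262 − 160 = 102.
But each classroom is capped at 59, so the maximum is 59.
Achievable: one at 59 and the other 5 totalling 203, which fits since 5 × 32 ≤ 203 ≤ 5 × 59.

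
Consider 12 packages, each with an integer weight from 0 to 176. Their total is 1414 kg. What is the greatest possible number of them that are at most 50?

Each value at 50 or below falls at least 176 − 50 = 126 short of the ceiling 176.
The ceiling total is 12 × 176 = 2112, and we need 1414, so at most ⌊(2112 − 1414)/126⌋ = 5 can be that low.
k = 5 is achieved by 5 values at 50 and 7 at 176, total 1482; lower one of the 176's by 68 (still > 50) to reach 1414.

5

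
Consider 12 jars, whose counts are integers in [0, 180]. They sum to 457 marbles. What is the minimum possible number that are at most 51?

4

If only k of them are at most 51, the other 12 − k are at least 52, so the total is at least (12 − k)·52 + k·0.
This is ≤ 457, so (12 − k)·52 + 0k ≤ 457, which gives k ≥ 4.
Exactly 4 works: 4 values at 0 and 8 at 52 total 416; raise one of the low values by 41 (still ≤ 51) to hit 457.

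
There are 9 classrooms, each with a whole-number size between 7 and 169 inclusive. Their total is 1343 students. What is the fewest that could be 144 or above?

Suppose at most 9 − j of them reach 144; then j values are ≤ 143 and the rest ≤ 169.
The total is then ≤ 143·j + 169·(9 − j) = 1521 − 26j. For this to be ≥ 1343 we need j ≤ 6, so at least 9 − 6 = 3 must reach 144.
Exactly 3 works: 3 values at 169 and 6 at 143 total 1365; lower one of the high values by 22 (still ≥ 144) to hit 1343.

3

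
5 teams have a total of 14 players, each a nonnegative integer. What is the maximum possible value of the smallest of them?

The average is 14/5 < 3, so some value is ≤ 2.
Equality holds with 1 value of 2 and 4 values of 3.

2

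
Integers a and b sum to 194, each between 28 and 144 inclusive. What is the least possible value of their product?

7200

ab = a(194 − a) is concave in a, so over [50, 144] it is minimized at an endpoint.
At the endpoint a = 50, b = 194 − 50 = 144, so ab = 50 × 144 = 7200.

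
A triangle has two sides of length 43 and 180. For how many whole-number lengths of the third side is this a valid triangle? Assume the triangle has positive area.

85

The triangle inequality gives |43 − 180| < c < 43 + 180, i.e. 137 < c < 223.
So c can be any integer from 138 to 222: 85 values.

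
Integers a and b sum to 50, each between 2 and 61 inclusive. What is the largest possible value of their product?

625

For a fixed sum, the product ab is largest when a and b are as close as possible.
Taking a = 25 and b = 25 (both in [2, 61]) gives ab = 625.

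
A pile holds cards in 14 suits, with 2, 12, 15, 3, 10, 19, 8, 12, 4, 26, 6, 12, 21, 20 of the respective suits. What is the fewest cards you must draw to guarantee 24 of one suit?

168

In the worst case you take as many as possible of each suit without reaching 24: 2 + 12 + 15 + 3 + 10 + 19 + 8 + 12 + 4 + 23 + 6 + 12 + 21 + 20 = 167.
The next one must give 24 of some suit, so 167 + 1 = 168.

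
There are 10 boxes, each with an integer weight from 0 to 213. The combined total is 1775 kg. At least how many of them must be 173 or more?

2

Each value short of 173 is at most 172, costing at least 213 − 172 = 41 against the maximum total of 2130.
We can afford to lose at most 2130 − 1775 = 355, so at most ⌊355/41⌋ = 8 fall short, and at least 2 are ≥ 173.
Exactly 2 works: 2 values at 213 and 8 at 172 total 1802; lower one of the high values by 27 (still ≥ 173) to hit 1775.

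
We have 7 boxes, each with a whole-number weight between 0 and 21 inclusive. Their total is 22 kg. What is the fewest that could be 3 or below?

Let j be the number exceeding 3. Then the total is ≥ 4·j + 0·(7 − j) = 0 + 4j.
So 4j ≤ 22 and j ≤ 5; hence at least 7 − 5 = 2 are ≤ 3.
Exactly 2 works: 2 values at 0 and 5 at 4 total 20; raise one of the low values by 2 (still ≤ 3) to hit 22.

2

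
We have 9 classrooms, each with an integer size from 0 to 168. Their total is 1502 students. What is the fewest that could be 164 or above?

If only k of them are at least 164, the other 9 − k are at most 163, so the total is at most k·168 + (9 − k)·163.
This must reach 1502, so k·168 + (9 − k)·163 ≥ 1502, giving k ≥ 7.
Exactly 7 works: 7 values at 168 and 2 at 163 total 1502.

7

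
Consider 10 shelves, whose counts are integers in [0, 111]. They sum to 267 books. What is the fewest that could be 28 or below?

1

Each value above 28 is at least 29, contributing at least 29 − 0 = 29 above the floor 0.
The sum exceeds the floor total 0 by 267, so at most ⌊267/29⌋ = 9 exceed 28, and at least 1 are ≤ 28.
Exactly 1 works: 1 value at 0 and 9 at 29 total 261; raise one of the low values by 6 (still ≤ 28) to hit 267.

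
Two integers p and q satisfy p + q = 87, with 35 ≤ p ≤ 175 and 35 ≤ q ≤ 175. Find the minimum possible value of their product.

1820

Since p + q is fixed, pushing one of them to its bound minimizes the product.
The extreme feasible split is p = 35, q = 52, giving pq = 1820.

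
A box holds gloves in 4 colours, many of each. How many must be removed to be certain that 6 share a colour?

21

You could draw 5 of every colour without reaching 6 of any — 20 in all.
One more forces 6 of some colour, so 20 + 1 = 21.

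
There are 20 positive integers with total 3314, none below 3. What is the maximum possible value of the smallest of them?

If every one of the 20 were at least 166, the total would be at least 20 × 166 = 3320 > 3314.
Achievable: 6 of them at 165 and 14 at 166 total 3314.

165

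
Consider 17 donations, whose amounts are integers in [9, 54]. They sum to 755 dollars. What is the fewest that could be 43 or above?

Each value short of 43 is at most 42, costing at least 54 − 42 = 12 against the maximum total of 918.
We can afford to lose at most 918 − 755 = 163, so at most ⌊163/12⌋ = 13 fall short, and at least 4 are ≥ 43.
Exactly 4 works: 4 values at 54 and 13 at 42 total 762; lower one of the high values by 7 (still ≥ 43) to hit 755.

4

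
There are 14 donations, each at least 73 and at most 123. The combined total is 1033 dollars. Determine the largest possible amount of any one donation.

84

Maximizing one value means minimizing the remaining 13.
The other 13 contribute at least 13 × 73 = 949, leaving at most 1033 − 949 = 84.
Since 84 ≤ 123, this is achievable: one at 84 and 13 at 73.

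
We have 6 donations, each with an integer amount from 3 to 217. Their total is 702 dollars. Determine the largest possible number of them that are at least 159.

4

If k of the values are ≥ 159, the total is ≥ 159k + 3(6 − k).
Setting 159k + 3(6 − k) ≤ 702 gives 156k ≤ 684, so k ≤ 4.
k = 4 is achieved by 4 values at 159 and 2 at 3, total 642; add 60 to one value (staying below 159) to reach 702.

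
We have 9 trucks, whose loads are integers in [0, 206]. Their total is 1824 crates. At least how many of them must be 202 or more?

If only k of them are at least 202, the other 9 − k are at most 201, so the total is at most k·206 + (9 − k)·201.
This must reach 1824, so k·206 + (9 − k)·201 ≥ 1824, giving k ≥ 3.
Exactly 3 works: 3 values at 206 and 6 at 201 total 1824.

3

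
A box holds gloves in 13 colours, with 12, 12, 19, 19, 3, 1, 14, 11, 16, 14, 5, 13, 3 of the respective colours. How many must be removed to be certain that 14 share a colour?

In the worst case you take as many as possible of each colour without reaching 14: 12 + 12 + 13 + 13 + 3 + 1 + 13 + 11 + 13 + 13 + 5 + 13 + 3 = 125.
The next one must give 14 of some colour, so 125 + 1 = 126.

126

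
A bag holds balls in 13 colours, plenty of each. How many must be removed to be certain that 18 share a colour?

222

In the worst case you draw 17 of each of the 13 colours: 13 × 17 = 221.
One more forces 18 of some colour, so 221 + 1 = 222.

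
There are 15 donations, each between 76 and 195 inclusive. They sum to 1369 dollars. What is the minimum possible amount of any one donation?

To make one donation as small as possible, make the other 14 as large as possible.
The other 14 can take up 14 × 195 = 2730 ≥ 1369 − 76, so one donation can sit at its floor of 76.
Achievable: one at 76 and the other 14 totalling 1293, which fits since 14 × 76 ≤ 1293 ≤ 14 × 195.

76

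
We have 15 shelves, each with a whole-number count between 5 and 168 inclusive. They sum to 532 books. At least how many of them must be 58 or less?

7

Let j be the number exceeding 58. Then the total is ≥ 59·j + 5·(15 − j) = 75 + 54j.
So 54j ≤ 457 and j ≤ 8; hence at least 15 − 8 = 7 are ≤ 58.
Exactly 7 works: 7 values at 5 and 8 at 59 total 507; raise one of the low values by 25 (still ≤ 58) to hit 532.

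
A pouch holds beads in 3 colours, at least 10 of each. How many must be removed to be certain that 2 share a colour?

In the worst case you draw 1 of each of the 3 colours: 3 × 1 = 3.
One more forces 2 of some colour, so 3 + 1 = 4.

4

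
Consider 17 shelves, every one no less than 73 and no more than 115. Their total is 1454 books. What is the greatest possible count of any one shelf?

115

Maximizing one value means minimizing the remaining 16.
The other 16 contribute at least 16 × 73 = 1168, leaving at most 1454 − 1168 = 286.
But each shelf is capped at 115, so the maximum is 115.
Achievable: one at 115 and the other 16 totalling 1339, which fits since 16 × 73 ≤ 1339 ≤ 16 × 115.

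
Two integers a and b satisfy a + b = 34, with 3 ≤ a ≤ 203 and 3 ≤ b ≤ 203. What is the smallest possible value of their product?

For a fixed sum, ab is smallest when a and b are as far apart as possible.
At the endpoint a = 3, b = 34 − 3 = 31, so ab = 3 × 31 = 93.

93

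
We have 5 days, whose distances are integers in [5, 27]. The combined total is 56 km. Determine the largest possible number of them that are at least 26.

1

If k of the values are ≥ 26, the total is ≥ 26k + 5(5 − k).
Setting 26k + 5(5 − k) ≤ 56 gives 21k ≤ 31, so k ≤ 1.
k = 1 is achieved by 1 value at 26 and 4 at 5, total 46; add 10 to one value (staying below 26) to reach 56.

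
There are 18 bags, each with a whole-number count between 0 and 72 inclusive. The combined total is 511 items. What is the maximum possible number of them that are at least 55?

Suppose k of them are at least 55. Those contribute at least 55 each and the other 18 − k at least 0 each.
So the total is at least 55k + 0(18 − k) = 0 + 55k. This must be ≤ 511, giving k ≤ 9.
k = 9 is achieved by 9 values at 55 and 9 at 0, total 495; add 16 to one value (staying below 55) to reach 511.

9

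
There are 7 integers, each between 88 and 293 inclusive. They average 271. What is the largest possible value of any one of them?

293

To make one integer as large as possible, make the other 6 as small as possible.
The total is 7 × 271 = 1897.
The other 6 contribute at least 6 × 88 = 528, leaving at most 1897 − 528 = 1369.
But each integer is capped at 293, so the maximum is 293.
Achievable: one at 293 and the other 6 totalling 1604, which fits since 6 × 88 ≤ 1604 ≤ 6 × 293.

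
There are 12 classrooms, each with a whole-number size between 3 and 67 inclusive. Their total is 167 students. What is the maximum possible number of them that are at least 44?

Suppose k of them are at least 44. Those contribute at least 44 each and the other 12 − k at least 3 each.
So the total is at least 44k + 3(12 − k) = 36 + 41k. This must be ≤ 167, giving k ≤ 3.
k = 3 is achieved by 3 values at 44 and 9 at 3, total 159; add 8 to one value (staying below 44) to reach 167.

3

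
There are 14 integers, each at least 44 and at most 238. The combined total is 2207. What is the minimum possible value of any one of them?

To make one integer as small as possible, make the other 13 as large as possible.
The other 13 can take up 13 × 238 = 3094 ≥ 2207 − 44, so one integer can sit at its floor of 44.
Achievable: one at 44 and the other 13 totalling 2163, which fits since 13 × 44 ≤ 2163 ≤ 13 × 238.

44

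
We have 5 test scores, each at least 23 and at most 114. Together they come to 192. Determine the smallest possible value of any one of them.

23

Minimizing one value means maximizing the remaining 4.
The other 4 can take up 4 × 114 = 456 ≥ 192 − 23, so one score can sit at its floor of 23.
Achievable: one at 23 and the other 4 totalling 169, which fits since 4 × 23 ≤ 169 ≤ 4 × 114.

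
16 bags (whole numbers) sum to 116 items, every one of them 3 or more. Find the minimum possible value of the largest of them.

The 16 values sum to 116, so their maximum is at least ⌈116/16⌉ = 8.
Achievable: 4 of them at 8 and 12 at 7 total 116.

8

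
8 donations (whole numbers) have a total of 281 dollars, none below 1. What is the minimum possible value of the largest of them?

Some value must be at least ⌈281/8⌉ = 36, since 8 × 35 = 280 < 281.
Taking 7 copies of 35 and 1 copy of 36 gives exactly 281, so 36 is attained.

36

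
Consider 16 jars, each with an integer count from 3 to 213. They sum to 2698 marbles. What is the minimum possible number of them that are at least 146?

6

If only k of them are at least 146, the other 16 − k are at most 145, so the total is at most k·213 + (16 − k)·145.
This must reach 2698, so k·213 + (16 − k)·145 ≥ 2698, giving k ≥ 6.
Exactly 6 works: 6 values at 213 and 10 at 145 total 2728; lower one of the high values by 30 (still ≥ 146) to hit 2698.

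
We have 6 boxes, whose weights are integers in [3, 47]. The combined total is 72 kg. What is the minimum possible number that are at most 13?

2

If only k of them are at most 13, the other 6 − k are at least 14, so the total is at least (6 − k)·14 + k·3.
This is ≤ 72, so (6 − k)·14 + 3k ≤ 72, which gives k ≥ 2.
Exactly 2 works: 2 values at 3 and 4 at 14 total 62; raise one of the low values by 10 (still ≤ 13) to hit 72.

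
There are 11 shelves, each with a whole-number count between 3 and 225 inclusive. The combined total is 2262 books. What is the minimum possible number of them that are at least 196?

If only k of them are at least 196, the other 11 − k are at most 195, so the total is at most k·225 + (11 − k)·195.
This must reach 2262, so k·225 + (11 − k)·195 ≥ 2262, giving k ≥ 4.
Exactly 4 works: 4 values at 225 and 7 at 195 total 2265; lower one of the high values by 3 (still ≥ 196) to hit 2262.

4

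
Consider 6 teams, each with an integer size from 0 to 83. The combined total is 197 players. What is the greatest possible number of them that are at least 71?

With k values at 71 or above and the rest at least 0, the sum is at least 0 + 71k.
Since the sum is 197, we need 71k ≤ 197, i.e. k ≤ 2.
k = 2 is achieved by 2 values at 71 and 4 at 0, total 142; add 55 to one value (staying below 71) to reach 197.

2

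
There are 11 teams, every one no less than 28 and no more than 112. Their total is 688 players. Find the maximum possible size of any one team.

112

Maximizing one value means minimizing the remaining 10.
The other 10 contribute at least 10 × 28 = 280, leaving at most 688 − 280 = 408.
But each team is capped at 112, so the maximum is 112.
Achievable: one at 112 and the other 10 totalling 576, which fits since 10 × 28 ≤ 576 ≤ 10 × 112.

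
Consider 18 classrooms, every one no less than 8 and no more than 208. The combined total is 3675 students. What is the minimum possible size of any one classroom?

Minimizing one value means maximizing the remaining 17.
The other 17 contribute at most 17 × 208 = 3536, leaving at least 3675 − 3536 = 139.
Since 139 ≥ 8, this is achievable: one at 139 and 17 at 208.

139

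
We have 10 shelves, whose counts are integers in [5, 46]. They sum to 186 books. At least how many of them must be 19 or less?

Let j be the number exceeding 19. Then the total is ≥ 20·j + 5·(10 − j) = 50 + 15j.
So 15j ≤ 136 and j ≤ 9; hence at least 10 − 9 = 1 are ≤ 19.
Exactly 1 works: 1 value at 5 and 9 at 20 total 185; raise one of the low values by 1 (still ≤ 19) to hit 186.

1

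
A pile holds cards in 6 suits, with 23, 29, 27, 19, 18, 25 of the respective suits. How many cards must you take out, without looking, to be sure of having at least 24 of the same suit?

In the worst case you take as many as possible of each suit without reaching 24: 23 + 23 + 23 + 19 + 18 + 23 = 129.
The next one must give 24 of some suit, so 129 + 1 = 130.

130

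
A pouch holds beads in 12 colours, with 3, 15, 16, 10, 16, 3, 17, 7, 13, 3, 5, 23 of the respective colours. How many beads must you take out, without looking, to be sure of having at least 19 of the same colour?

127

In the worst case you take as many as possible of each colour without reaching 19: 3 + 15 + 16 + 10 + 16 + 3 + 17 + 7 + 13 + 3 + 5 + 18 = 126.
The next one must give 19 of some colour, so 126 + 1 = 127.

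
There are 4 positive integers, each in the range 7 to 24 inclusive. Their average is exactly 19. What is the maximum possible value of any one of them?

Maximizing one value means minimizing the remaining 3.
The total is 4 × 19 = 76.
The other 3 contribute at least 3 × 7 = 21, leaving at most 76 − 21 = 55.
But each integer is capped at 24, so the maximum is 24.
Achievable: one at 24 and the other 3 totalling 52, which fits since 3 × 7 ≤ 52 ≤ 3 × 24.

24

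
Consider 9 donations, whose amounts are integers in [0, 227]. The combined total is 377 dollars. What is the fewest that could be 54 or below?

Let j be the number exceeding 54. Then the total is ≥ 55·j + 0·(9 − j) = 0 + 55j.
So 55j ≤ 377 and j ≤ 6; hence at least 9 − 6 = 3 are ≤ 54.
Exactly 3 works: 3 values at 0 and 6 at 55 total 330; raise one of the low values by 47 (still ≤ 54) to hit 377.

3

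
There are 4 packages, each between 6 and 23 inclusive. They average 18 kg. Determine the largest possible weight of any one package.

Maximizing one value means minimizing the remaining 3.
The total is 4 × 18 = 72.
The other 3 contribute at least 3 × 6 = 18, leaving at most 72 − 18 = 54.
But each package is capped at 23, so the maximum is 23.
Achievable: one at 23 and the other 3 totalling 49, which fits since 3 × 6 ≤ 49 ≤ 3 × 23.

23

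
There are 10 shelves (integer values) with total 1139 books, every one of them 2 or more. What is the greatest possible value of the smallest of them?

The 10 values sum to 1139, so their minimum is at most ⌊1139/10⌋ = 113.
Achievable: 1 of them at 113 and 9 at 114 total 1139.

113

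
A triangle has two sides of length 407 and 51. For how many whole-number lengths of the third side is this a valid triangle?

101

The triangle inequality gives |407 − 51| < c < 407 + 51, i.e. 356 < c < 458.
So c can be any integer from 357 to 457: 101 values.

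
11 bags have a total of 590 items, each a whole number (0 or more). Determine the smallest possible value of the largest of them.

The average is 590/11 > 53, so not all 11 can be 53 or less; the largest is ≥ 54.
Achievable: 7 of them at 54 and 4 at 53 total 590.

54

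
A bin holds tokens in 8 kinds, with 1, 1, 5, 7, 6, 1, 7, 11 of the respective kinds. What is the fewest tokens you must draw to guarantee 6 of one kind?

In the worst case you take as many as possible of each kind without reaching 6: 1 + 1 + 5 + 5 + 5 + 1 + 5 + 5 = 28.
The next one must give 6 of some kind, so 28 + 1 = 29.

29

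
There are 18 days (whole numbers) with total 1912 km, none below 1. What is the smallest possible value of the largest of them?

If every one of the 18 were at most 106, the total would be at most 18 × 106 = 1908 < 1912.
Achievable: 4 of them at 107 and 14 at 106 total 1912.

107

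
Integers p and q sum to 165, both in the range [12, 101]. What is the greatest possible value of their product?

6806

pq = p(165 − p) is maximized when p is as near 165/2 as the bounds allow.
Taking p = 82 and q = 83 (both in [12, 101]) gives pq = 6806.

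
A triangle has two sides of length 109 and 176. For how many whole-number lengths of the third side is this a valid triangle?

The triangle inequality gives |109 − 176| < c < 109 + 176, i.e. 67 < c < 285.
So c can be any integer from 68 to 284: 217 values.

217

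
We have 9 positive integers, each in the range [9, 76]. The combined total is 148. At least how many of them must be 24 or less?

Let j be the number exceeding 24. Then the total is ≥ 25·j + 9·(9 − j) = 81 + 16j.
So 16j ≤ 67 and j ≤ 4; hence at least 9 − 4 = 5 are ≤ 24.
Exactly 5 works: 5 values at 9 and 4 at 25 total 145; raise one of the low values by 3 (still ≤ 24) to hit 148.

5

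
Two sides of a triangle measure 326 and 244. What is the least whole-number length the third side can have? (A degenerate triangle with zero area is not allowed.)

The third side must exceed |326 − 244| = 82.
The smallest integer above 82 is 83.

83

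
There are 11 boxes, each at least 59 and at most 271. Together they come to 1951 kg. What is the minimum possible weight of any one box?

59

To make one box as small as possible, make the other 10 as large as possible.
The other 10 can take up 10 × 271 = 2710 ≥ 1951 − 59, so one box can sit at its floor of 59.
Achievable: one at 59 and the other 10 totalling 1892, which fits since 10 × 59 ≤ 1892 ≤ 10 × 271.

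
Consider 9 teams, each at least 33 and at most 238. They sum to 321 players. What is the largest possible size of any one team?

57

Maximizing one value means minimizing the remaining 8.
The other 8 contribute at least 8 × 33 = 264, leaving at most 321 − 264 = 57.
Since 57 ≤ 238, this is achievable: one at 57 and 8 at 33.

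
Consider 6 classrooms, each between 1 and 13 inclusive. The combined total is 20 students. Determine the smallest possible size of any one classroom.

Minimizing one value means maximizing the remaining 5.
The other 5 can take up 5 × 13 = 65 ≥ 20 − 1, so one classroom can sit at its floor of 1.
Achievable: one at 1 and the other 5 totalling 19, which fits since 5 × 1 ≤ 19 ≤ 5 × 13.

1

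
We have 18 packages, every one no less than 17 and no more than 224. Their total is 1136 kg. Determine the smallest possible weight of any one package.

To make one package as small as possible, make the other 17 as large as possible.
The other 17 can take up 17 × 224 = 3808 ≥ 1136 − 17, so one package can sit at its floor of 17.
Achievable: one at 17 and the other 17 totalling 1119, which fits since 17 × 17 ≤ 1119 ≤ 17 × 224.

17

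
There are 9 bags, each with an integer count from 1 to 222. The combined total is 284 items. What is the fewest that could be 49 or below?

If only k of them are at most 49, the other 9 − k are at least 50, so the total is at least (9 − k)·50 + k·1.
This is ≤ 284, so (9 − k)·50 + 1k ≤ 284, which gives k ≥ 4.
Exactly 4 works: 4 values at 1 and 5 at 50 total 254; raise one of the low values by 30 (still ≤ 49) to hit 284.

4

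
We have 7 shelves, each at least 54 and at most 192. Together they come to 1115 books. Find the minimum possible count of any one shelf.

Minimizing one value means maximizing the remaining 6.
The other 6 can take up 6 × 192 = 1152 ≥ 1115 − 54, so one shelf can sit at its floor of 54.
Achievable: one at 54 and the other 6 totalling 1061, which fits since 6 × 54 ≤ 1061 ≤ 6 × 192.

54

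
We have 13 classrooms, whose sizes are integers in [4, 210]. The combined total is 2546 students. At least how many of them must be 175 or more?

Suppose at most 13 − j of them reach 175; then j values are ≤ 174 and the rest ≤ 210.
The total is then ≤ 174·j + 210·(13 − j) = 2730 − 36j. For this to be ≥ 2546 we need j ≤ 5, so at least 13 − 5 = 8 must reach 175.
Exactly 8 works: 8 values at 210 and 5 at 174 total 2550; lower one of the high values by 4 (still ≥ 175) to hit 2546.

8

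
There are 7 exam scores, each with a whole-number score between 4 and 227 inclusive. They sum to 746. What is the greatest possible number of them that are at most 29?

Each value at 29 or below falls at least 227 − 29 = 198 short of the ceiling 227.
The ceiling total is 7 × 227 = 1589, and we need 746, so at most ⌊(1589 − 746)/198⌋ = 4 can be that low.
k = 4 is achieved by 4 values at 29 and 3 at 227, total 797; lower one of the 227's by 51 (still > 29) to reach 746.

4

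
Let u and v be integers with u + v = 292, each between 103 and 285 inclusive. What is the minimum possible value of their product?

For a fixed sum, uv is smallest when u and v are as far apart as possible.
The extreme feasible split is u = 103, v = 189, giving uv = 19467.

19467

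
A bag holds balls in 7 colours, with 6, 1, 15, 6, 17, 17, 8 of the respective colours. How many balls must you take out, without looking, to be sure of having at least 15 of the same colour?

64

In the worst case you take as many as possible of each colour without reaching 15: 6 + 1 + 14 + 6 + 14 + 14 + 8 = 63.
The next one must give 15 of some colour, so 63 + 1 = 64.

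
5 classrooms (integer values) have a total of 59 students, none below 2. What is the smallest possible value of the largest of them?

If every one of the 5 were at most 11, the total would be at most 5 × 11 = 55 < 59.
Taking 1 copy of 11 and 4 copies of 12 gives exactly 59, so 12 is attained.

12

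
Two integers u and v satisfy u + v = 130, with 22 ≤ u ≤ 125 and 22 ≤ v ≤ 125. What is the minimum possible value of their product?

uv = u(130 − u) is concave in u, so over [22, 108] it is minimized at an endpoint.
At the endpoint u = 22, v = 130 − 22 = 108, so uv = 22 × 108 = 2376.

2376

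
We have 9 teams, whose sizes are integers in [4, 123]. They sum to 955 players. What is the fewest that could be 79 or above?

6

Suppose at most 9 − j of them reach 79; then j values are ≤ 78 and the rest ≤ 123.
The total is then ≤ 78·j + 123·(9 − j) = 1107 − 45j. For this to be ≥ 955 we need j ≤ 3, so at least 9 − 3 = 6 must reach 79.
Exactly 6 works: 6 values at 123 and 3 at 78 total 972; lower one of the high values by 17 (still ≥ 79) to hit 955.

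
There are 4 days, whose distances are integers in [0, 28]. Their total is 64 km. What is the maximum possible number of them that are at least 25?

Suppose k of them are at least 25. Those contribute at least 25 each and the other 4 − k at least 0 each.
So the total is at least 25k + 0(4 − k) = 0 + 25k. This must be ≤ 64, giving k ≤ 2.
k = 2 is achieved by 2 values at 25 and 2 at 0, total 50; add 14 to one value (staying below 25) to reach 64.

2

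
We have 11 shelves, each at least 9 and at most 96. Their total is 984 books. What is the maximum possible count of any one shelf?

To make one shelf as large as possible, make the other 10 as small as possible.
The other 10 contribute at least 10 × 9 = 90, leaving at most 984 − 90 = 894.
But each shelf is capped at 96, so the maximum is 96.
Achievable: one at 96 and the other 10 totalling 888, which fits since 10 × 9 ≤ 888 ≤ 10 × 96.

96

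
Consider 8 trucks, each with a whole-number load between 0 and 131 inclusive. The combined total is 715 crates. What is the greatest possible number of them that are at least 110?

With k values at 110 or above and the rest at least 0, the sum is at least 0 + 110k.
Since the sum is 715, we need 110k ≤ 715, i.e. k ≤ 6.
k = 6 is achieved by 6 values at 110 and 2 at 0, total 660; add 55 to one value (staying below 110) to reach 715.

6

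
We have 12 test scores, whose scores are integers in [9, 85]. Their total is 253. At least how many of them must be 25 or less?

4

Each value above 25 is at least 26, contributing at least 26 − 9 = 17 above the floor 9.
The sum exceeds the floor total 108 by 145, so at most ⌊145/17⌋ = 8 exceed 25, and at least 4 are ≤ 25.
Exactly 4 works: 4 values at 9 and 8 at 26 total 244; raise one of the low values by 9 (still ≤ 25) to hit 253.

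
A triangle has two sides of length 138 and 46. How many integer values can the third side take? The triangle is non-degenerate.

91

The triangle inequality gives |138 − 46| < c < 138 + 46, i.e. 92 < c < 184.
So c can be any integer from 93 to 183: 91 values.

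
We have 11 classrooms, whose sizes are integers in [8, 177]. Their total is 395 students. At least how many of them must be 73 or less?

7

Let j be the number exceeding 73. Then the total is ≥ 74·j + 8·(11 − j) = 88 + 66j.
So 66j ≤ 307 and j ≤ 4; hence at least 11 − 4 = 7 are ≤ 73.
Exactly 7 works: 7 values at 8 and 4 at 74 total 352; raise one of the low values by 43 (still ≤ 73) to hit 395.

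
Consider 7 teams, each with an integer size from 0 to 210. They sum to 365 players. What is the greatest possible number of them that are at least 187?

1

If k of the values are ≥ 187, the total is ≥ 187k + 0(7 − k).
Setting 187k + 0(7 − k) ≤ 365 gives 187k ≤ 365, so k ≤ 1.
k = 1 is achieved by 1 value at 187 and 6 at 0, total 187; add 178 to one value (staying below 187) to reach 365.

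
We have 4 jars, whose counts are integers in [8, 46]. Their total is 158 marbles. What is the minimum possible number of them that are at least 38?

Suppose at most 4 − j of them reach 38; then j values are ≤ 37 and the rest ≤ 46.
The total is then ≤ 37·j + 46·(4 − j) = 184 − 9j. For this to be ≥ 158 we need j ≤ 2, so at least 4 − 2 = 2 must reach 38.
Exactly 2 works: 2 values at 46 and 2 at 37 total 166; lower one of the high values by 8 (still ≥ 38) to hit 158.

2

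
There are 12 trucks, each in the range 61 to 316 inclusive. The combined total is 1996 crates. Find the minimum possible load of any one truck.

To make one truck as small as possible, make the other 11 as large as possible.
The other 11 can take up 11 × 316 = 3476 ≥ 1996 − 61, so one truck can sit at its floor of 61.
Achievable: one at 61 and the other 11 totalling 1935, which fits since 11 × 61 ≤ 1935 ≤ 11 × 316.

61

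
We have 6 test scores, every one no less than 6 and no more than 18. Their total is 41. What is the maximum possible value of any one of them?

To make one score as large as possible, make the other 5 as small as possible.
The other 5 contribute at least 5 × 6 = 30, leaving at most 41 − 30 = 11.
Since 11 ≤ 18, this is achievable: one at 11 and 5 at 6.

11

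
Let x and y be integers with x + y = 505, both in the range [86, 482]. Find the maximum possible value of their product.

63756

With x + y fixed, xy peaks when the two are closest together.
Taking x = 252 and y = 253 (both in [86, 482]) gives xy = 63756.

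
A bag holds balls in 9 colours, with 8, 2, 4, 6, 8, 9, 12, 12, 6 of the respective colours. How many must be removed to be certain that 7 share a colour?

49

In the worst case you take as many as possible of each colour without reaching 7: 6 + 2 + 4 + 6 + 6 + 6 + 6 + 6 + 6 = 48.
The next one must give 7 of some colour, so 48 + 1 = 49.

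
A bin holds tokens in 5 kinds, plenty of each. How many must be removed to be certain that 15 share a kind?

71

In the worst case you draw 14 of each of the 5 kinds: 5 × 14 = 70.
One more forces 15 of some kind, so 70 + 1 = 71.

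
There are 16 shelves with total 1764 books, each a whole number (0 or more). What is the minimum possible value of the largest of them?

If every one of the 16 were at most 110, the total would be at most 16 × 110 = 1760 < 1764.
Equality holds with 4 values of 111 and 12 values of 110.

111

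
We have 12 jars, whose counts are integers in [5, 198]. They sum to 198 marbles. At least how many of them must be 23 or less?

If only k of them are at most 23, the other 12 − k are at least 24, so the total is at least (12 − k)·24 + k·5.
This is ≤ 198, so (12 − k)·24 + 5k ≤ 198, which gives k ≥ 5.
Exactly 5 works: 5 values at 5 and 7 at 24 total 193; raise one of the low values by 5 (still ≤ 23) to hit 198.

5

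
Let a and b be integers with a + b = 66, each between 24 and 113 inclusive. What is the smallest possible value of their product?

1008

For a fixed sum, ab is smallest when a and b are as far apart as possible.
The extreme feasible split is a = 24, b = 42, giving ab = 1008.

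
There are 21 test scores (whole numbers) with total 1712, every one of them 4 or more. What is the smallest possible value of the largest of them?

82

If every one of the 21 were at most 81, the total would be at most 21 × 81 = 1701 < 1712.
Achievable: 11 of them at 82 and 10 at 81 total 1712.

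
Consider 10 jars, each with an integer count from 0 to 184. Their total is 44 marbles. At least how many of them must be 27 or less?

Each value above 27 is at least 28, contributing at least 28 − 0 = 28 above the floor 0.
The sum exceeds the floor total 0 by 44, so at most ⌊44/28⌋ = 1 exceed 27, and at least 9 are ≤ 27.
Exactly 9 works: 9 values at 0 and 1 at 28 total 28; raise one of the low values by 16 (still ≤ 27) to hit 44.

9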